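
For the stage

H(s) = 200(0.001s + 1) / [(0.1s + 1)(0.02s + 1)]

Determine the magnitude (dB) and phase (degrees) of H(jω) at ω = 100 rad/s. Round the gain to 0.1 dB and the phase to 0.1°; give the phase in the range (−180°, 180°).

At ω = 100 rad/s:
zero (1 + j100·0.001) = 1 + j0.1 → |·| ≈ 1.005, ∠ ≈ 5.71°
pole (1 + j100·0.1) = 1 + j10 → |·| ≈ 10.05, ∠ ≈ 84.29°
pole (1 + j100·0.02) = 1 + j2 → |·| ≈ 2.2361, ∠ ≈ 63.43°
|H| = 200 · 1.005 / (10.05 · 2.2361) ≈ 8.9441
Gain = 20 log₁₀(8.9441) ≈ 19.03 dB
∠H = (5.71°) − (84.29° + 63.43°) = -142.01°

19.0 dB, -142.0°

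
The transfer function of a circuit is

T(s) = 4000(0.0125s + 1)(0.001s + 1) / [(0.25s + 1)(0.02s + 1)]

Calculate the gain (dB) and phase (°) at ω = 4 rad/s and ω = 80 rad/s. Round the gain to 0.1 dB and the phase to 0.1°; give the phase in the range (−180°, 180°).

At ω = 4 rad/s:
zero (1 + j4·0.0125) = 1 + j0.05 → |·| ≈ 1.0012, ∠ ≈ 2.86°
zero (1 + j4·0.001) = 1 + j0.004 → |·| ≈ 1, ∠ ≈ 0.23°
pole (1 + j4·0.25) = 1 + j1 → |·| ≈ 1.4142, ∠ ≈ 45.00°
pole (1 + j4·0.02) = 1 + j0.08 → |·| ≈ 1.0032, ∠ ≈ 4.57°
|T| = 4000 · 1.0012 · 1 / (1.4142 · 1.0032) ≈ 2822.8
Gain = 20 log₁₀(2822.8) ≈ 69.01 dB
∠T = (2.86° + 0.23°) − (45.00° + 4.57°) = -46.48°

At ω = 80 rad/s:
zero (1 + j80·0.0125) = 1 + j1 → |·| ≈ 1.4142, ∠ ≈ 45.00°
zero (1 + j80·0.001) = 1 + j0.08 → |·| ≈ 1.0032, ∠ ≈ 4.57°
pole (1 + j80·0.25) = 1 + j20 → |·| ≈ 20.025, ∠ ≈ 87.14°
pole (1 + j80·0.02) = 1 + j1.6 → |·| ≈ 1.8868, ∠ ≈ 57.99°
|T| = 4000 · 1.4142 · 1.0032 / (20.025 · 1.8868) ≈ 150.2
Gain = 20 log₁₀(150.2) ≈ 43.53 dB
∠T = (45.00° + 4.57°) − (87.14° + 57.99°) = -95.56°

ω = 4: 69.0 dB, -46.5°; ω = 80: 43.5 dB, -95.6°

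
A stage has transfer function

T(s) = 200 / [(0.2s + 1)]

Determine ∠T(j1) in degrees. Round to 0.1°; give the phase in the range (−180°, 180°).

At ω = 1 rad/s:
pole (1 + j1·0.2) = 1 + j0.2 → |·| ≈ 1.0198, ∠ ≈ 11.31°
∠T = (0°) − (11.31°) = -11.31°

-11.3°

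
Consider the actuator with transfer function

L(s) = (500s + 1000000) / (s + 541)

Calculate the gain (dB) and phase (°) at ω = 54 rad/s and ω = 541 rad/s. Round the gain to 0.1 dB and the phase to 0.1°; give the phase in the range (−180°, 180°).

ω = 54: 65.3 dB, -4.2°; ω = 541: 62.6 dB, -29.9°

Substitute s = j54:
Numerator: 500(j54) + 1000000 = 1000000 + j27000
Denominator: (j54) + 541 = 541 + j54
|N| = √(1000000² + 27000²) ≈ 1.0004e+06, ∠N ≈ 1.55°
|D| = √(541² + 54²) ≈ 543.69, ∠D ≈ 5.70°
|L| = 1.0004e+06 / 543.69 ≈ 1840
Gain = 20 log₁₀(1840) ≈ 65.30 dB
∠L = 1.55° − 5.70° = -4.15°

Substitute s = j541:
Numerator: 500(j541) + 1000000 = 1000000 + j270500
Denominator: (j541) + 541 = 541 + j541
|N| = √(1000000² + 270500²) ≈ 1.0359e+06, ∠N ≈ 15.14°
|D| = √(541² + 541²) ≈ 765.09, ∠D ≈ 45.00°
|L| = 1.0359e+06 / 765.09 ≈ 1354
Gain = 20 log₁₀(1354) ≈ 62.63 dB
∠L = 15.14° − 45.00° = -29.86°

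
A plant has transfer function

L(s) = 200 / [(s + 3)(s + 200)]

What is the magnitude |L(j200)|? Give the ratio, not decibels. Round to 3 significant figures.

0.00354

At s = jω = j200:
pole (s+3): 3 + j200 → |·| = √(3²+200²) = √40009 ≈ 200.02, ∠ = arctan(200/3) ≈ 89.14°
pole (s+200): 200 + j200 → |·| = √(200²+200²) = √80000 ≈ 282.84, ∠ = arctan(200/200) ≈ 45.00°
|L| = 200 / 56574 ≈ 0.0035352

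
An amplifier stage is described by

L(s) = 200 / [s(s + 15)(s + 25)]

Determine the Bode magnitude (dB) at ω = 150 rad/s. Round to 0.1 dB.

At s = jω = j150:
pole (s+15): 15 + j150 → |·| = √(15²+150²) = √22725 ≈ 150.75, ∠ = arctan(150/15) ≈ 84.29°
pole (s+25): 25 + j150 → |·| = √(25²+150²) = √23125 ≈ 152.07, ∠ = arctan(150/25) ≈ 80.54°
pole at origin: |s| = 150, ∠ = 90.00° (in denominator)
|L| = 200 / 3.4387e+06 ≈ 5.8162e-05
Gain = 20 log₁₀(5.8162e-05) ≈ -84.71 dB

-84.7 dB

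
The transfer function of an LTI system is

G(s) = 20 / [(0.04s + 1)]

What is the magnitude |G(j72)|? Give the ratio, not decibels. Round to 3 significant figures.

At ω = 72 rad/s:
pole (1 + j72·0.04) = 1 + j2.88 → |·| ≈ 3.0487, ∠ ≈ 70.85°
|G| = 20 · 1 / (3.0487) ≈ 6.5602

6.56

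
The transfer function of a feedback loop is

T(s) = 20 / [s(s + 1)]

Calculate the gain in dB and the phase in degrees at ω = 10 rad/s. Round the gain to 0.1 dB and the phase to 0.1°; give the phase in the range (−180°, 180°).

At s = jω = j10:
pole (s+1): 1 + j10 → |·| = √(1²+10²) = √101 ≈ 10.05, ∠ = arctan(10/1) ≈ 84.29°
pole at origin: |s| = 10, ∠ = 90.00° (in denominator)
|T| = 20 / 100.5 ≈ 0.199
Gain = 20 log₁₀(0.199) ≈ -14.02 dB
∠T = 0.00° − 174.29° = -174.29°

-14.0 dB, -174.3°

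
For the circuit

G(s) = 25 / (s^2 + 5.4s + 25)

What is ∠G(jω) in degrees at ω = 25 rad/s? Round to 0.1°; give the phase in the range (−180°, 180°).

-167.3°

At s = jω = j25:
quadratic: (j25)² + 5.4·j25 + 25 = -600 + j135 → |·| ≈ 615, ∠ ≈ 167.32°
∠G = 0.00° − 167.32° = -167.32°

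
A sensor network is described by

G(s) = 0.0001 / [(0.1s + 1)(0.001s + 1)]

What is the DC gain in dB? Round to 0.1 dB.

-80.0 dB

G(0) = 0.0001 · 1 / 1 = 0.0001
20 log₁₀(0.0001) ≈ -80.00 dB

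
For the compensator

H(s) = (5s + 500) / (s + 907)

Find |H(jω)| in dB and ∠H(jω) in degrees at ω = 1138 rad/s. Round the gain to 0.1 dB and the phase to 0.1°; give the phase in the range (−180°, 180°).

Substitute s = j1138:
Numerator: 5(j1138) + 500 = 500 + j5690
Denominator: (j1138) + 907 = 907 + j1138
|N| = √(500² + 5690²) ≈ 5711.9, ∠N ≈ 84.98°
|D| = √(907² + 1138²) ≈ 1455.2, ∠D ≈ 51.44°
|H| = 5711.9 / 1455.2 ≈ 3.9252
Gain = 20 log₁₀(3.9252) ≈ 11.88 dB
∠H = 84.98° − 51.44° = 33.54°

11.9 dB, 33.5°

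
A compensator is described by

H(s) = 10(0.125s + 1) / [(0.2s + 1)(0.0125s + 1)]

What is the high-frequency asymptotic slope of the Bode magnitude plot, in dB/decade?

Each pole contributes −20 dB/decade at high frequency; each zero contributes +20 dB/decade.
Net: 1 zero(s) − 2 pole(s) → -20 dB/decade.

-20 dB/decade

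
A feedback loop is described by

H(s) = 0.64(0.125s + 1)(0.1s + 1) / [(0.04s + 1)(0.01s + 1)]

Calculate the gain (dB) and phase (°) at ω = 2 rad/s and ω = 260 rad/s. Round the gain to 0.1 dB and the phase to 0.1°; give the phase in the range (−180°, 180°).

At ω = 2 rad/s:
zero (1 + j2·0.125) = 1 + j0.25 → |·| ≈ 1.0308, ∠ ≈ 14.04°
zero (1 + j2·0.1) = 1 + j0.2 → |·| ≈ 1.0198, ∠ ≈ 11.31°
pole (1 + j2·0.04) = 1 + j0.08 → |·| ≈ 1.0032, ∠ ≈ 4.57°
pole (1 + j2·0.01) = 1 + j0.02 → |·| ≈ 1.0002, ∠ ≈ 1.15°
|H| = 0.64 · 1.0308 · 1.0198 / (1.0032 · 1.0002) ≈ 0.67049
Gain = 20 log₁₀(0.67049) ≈ -3.47 dB
∠H = (14.04° + 11.31°) − (4.57° + 1.15°) = 19.63°

At ω = 260 rad/s:
zero (1 + j260·0.125) = 1 + j32.5 → |·| ≈ 32.515, ∠ ≈ 88.24°
zero (1 + j260·0.1) = 1 + j26 → |·| ≈ 26.019, ∠ ≈ 87.80°
pole (1 + j260·0.04) = 1 + j10.4 → |·| ≈ 10.448, ∠ ≈ 84.51°
pole (1 + j260·0.01) = 1 + j2.6 → |·| ≈ 2.7857, ∠ ≈ 68.96°
|H| = 0.64 · 32.515 · 26.019 / (10.448 · 2.7857) ≈ 18.603
Gain = 20 log₁₀(18.603) ≈ 25.39 dB
∠H = (88.24° + 87.80°) − (84.51° + 68.96°) = 22.57°

ω = 2: -3.5 dB, 19.6°; ω = 260: 25.4 dB, 22.6°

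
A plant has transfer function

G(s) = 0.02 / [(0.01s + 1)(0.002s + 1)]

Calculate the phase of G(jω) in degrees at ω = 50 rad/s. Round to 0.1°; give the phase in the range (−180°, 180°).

-32.3°

At ω = 50 rad/s:
pole (1 + j50·0.01) = 1 + j0.5 → |·| ≈ 1.118, ∠ ≈ 26.57°
pole (1 + j50·0.002) = 1 + j0.1 → |·| ≈ 1.005, ∠ ≈ 5.71°
∠G = (0°) − (26.57° + 5.71°) = -32.28°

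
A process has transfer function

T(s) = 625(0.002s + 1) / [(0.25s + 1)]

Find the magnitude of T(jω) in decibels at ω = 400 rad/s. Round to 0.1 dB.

At ω = 400 rad/s:
zero (1 + j400·0.002) = 1 + j0.8 → |·| ≈ 1.2806, ∠ ≈ 38.66°
pole (1 + j400·0.25) = 1 + j100 → |·| ≈ 100, ∠ ≈ 89.43°
|T| = 625 · 1.2806 / (100) ≈ 8.0038
Gain = 20 log₁₀(8.0038) ≈ 18.07 dB

18.1 dB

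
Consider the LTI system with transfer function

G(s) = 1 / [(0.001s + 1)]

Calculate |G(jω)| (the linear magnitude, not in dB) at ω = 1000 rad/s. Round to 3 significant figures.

At ω = 1000 rad/s:
pole (1 + j1000·0.001) = 1 + j1 → |·| ≈ 1.4142, ∠ ≈ 45.00°
|G| = 1 · 1 / (1.4142) ≈ 0.70711

0.707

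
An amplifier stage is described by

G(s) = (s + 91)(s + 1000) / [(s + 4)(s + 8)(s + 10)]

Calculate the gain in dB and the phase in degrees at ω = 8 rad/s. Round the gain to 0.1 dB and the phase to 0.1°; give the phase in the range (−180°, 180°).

At s = jω = j8:
zero (s+91): 91 + j8 → |·| = √(91²+8²) = √8345 ≈ 91.351, ∠ = arctan(8/91) ≈ 5.02°
zero (s+1000): 1000 + j8 → |·| = √(1000²+8²) = √1000064 ≈ 1000, ∠ = arctan(8/1000) ≈ 0.46°
pole (s+4): 4 + j8 → |·| = √(4²+8²) = √80 ≈ 8.9443, ∠ = arctan(8/4) ≈ 63.43°
pole (s+8): 8 + j8 → |·| = √(8²+8²) = √128 ≈ 11.314, ∠ = arctan(8/8) ≈ 45.00°
pole (s+10): 10 + j8 → |·| = √(10²+8²) = √164 ≈ 12.806, ∠ = arctan(8/10) ≈ 38.66°
|G| = 1 · 91351 / 1295.9 ≈ 70.492
Gain = 20 log₁₀(70.492) ≈ 36.96 dB
∠G = 5.48° − 147.09° = -141.61°

37.0 dB, -141.6°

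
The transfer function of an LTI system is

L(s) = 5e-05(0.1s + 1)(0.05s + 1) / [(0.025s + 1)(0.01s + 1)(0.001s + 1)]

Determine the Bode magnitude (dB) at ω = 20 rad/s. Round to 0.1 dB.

At ω = 20 rad/s:
zero (1 + j20·0.1) = 1 + j2 → |·| ≈ 2.2361, ∠ ≈ 63.43°
zero (1 + j20·0.05) = 1 + j1 → |·| ≈ 1.4142, ∠ ≈ 45.00°
pole (1 + j20·0.025) = 1 + j0.5 → |·| ≈ 1.118, ∠ ≈ 26.57°
pole (1 + j20·0.01) = 1 + j0.2 → |·| ≈ 1.0198, ∠ ≈ 11.31°
pole (1 + j20·0.001) = 1 + j0.02 → |·| ≈ 1.0002, ∠ ≈ 1.15°
|L| = 5e-05 · 2.2361 · 1.4142 / (1.118 · 1.0198 · 1.0002) ≈ 0.00013865
Gain = 20 log₁₀(0.00013865) ≈ -77.16 dB

-77.2 dB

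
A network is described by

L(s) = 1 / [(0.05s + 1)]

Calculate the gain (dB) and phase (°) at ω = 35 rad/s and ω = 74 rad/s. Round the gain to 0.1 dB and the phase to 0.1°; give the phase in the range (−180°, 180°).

At ω = 35 rad/s:
pole (1 + j35·0.05) = 1 + j1.75 → |·| ≈ 2.0156, ∠ ≈ 60.26°
|L| = 1 · 1 / (2.0156) ≈ 0.49613
Gain = 20 log₁₀(0.49613) ≈ -6.09 dB
∠L = (0°) − (60.26°) = -60.26°

At ω = 74 rad/s:
pole (1 + j74·0.05) = 1 + j3.7 → |·| ≈ 3.8328, ∠ ≈ 74.88°
|L| = 1 · 1 / (3.8328) ≈ 0.26091
Gain = 20 log₁₀(0.26091) ≈ -11.67 dB
∠L = (0°) − (74.88°) = -74.88°

ω = 35: -6.1 dB, -60.3°; ω = 74: -11.7 dB, -74.9°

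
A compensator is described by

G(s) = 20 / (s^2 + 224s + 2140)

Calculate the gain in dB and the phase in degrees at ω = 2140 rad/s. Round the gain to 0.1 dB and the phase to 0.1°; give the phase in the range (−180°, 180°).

-107.2 dB, -174.0°

Substitute s = j2140:
Numerator: 20 = 20 + j0
Denominator: (j2140)^2 + 224(j2140) + 2140 = -4577460 + j479360
|N| = √(20² + 0²) ≈ 20, ∠N ≈ 0.00°
|D| = √(4577460² + 479360²) ≈ 4.6025e+06, ∠D ≈ 174.02°
|G| = 20 / 4.6025e+06 ≈ 4.3455e-06
Gain = 20 log₁₀(4.3455e-06) ≈ -107.24 dB
∠G = 0.00° − 174.02° = -174.02°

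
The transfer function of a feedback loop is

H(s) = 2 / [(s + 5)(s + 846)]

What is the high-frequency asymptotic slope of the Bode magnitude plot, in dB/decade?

Each pole contributes −20 dB/decade at high frequency; each zero contributes +20 dB/decade.
Net: 0 zero(s) − 2 pole(s) → -40 dB/decade.

-40 dB/decade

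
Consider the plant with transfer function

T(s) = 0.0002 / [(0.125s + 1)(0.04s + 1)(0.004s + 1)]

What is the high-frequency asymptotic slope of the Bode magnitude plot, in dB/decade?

-60 dB/decade

Each pole contributes −20 dB/decade at high frequency; each zero contributes +20 dB/decade.
Net: 0 zero(s) − 3 pole(s) → -60 dB/decade.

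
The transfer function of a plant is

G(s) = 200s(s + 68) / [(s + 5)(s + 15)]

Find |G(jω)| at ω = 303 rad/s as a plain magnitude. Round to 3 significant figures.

205

At s = jω = j303:
zero (s+68): 68 + j303 → |·| = √(68²+303²) = √96433 ≈ 310.54, ∠ = arctan(303/68) ≈ 77.35°
zero at origin: s = j303 → |·| = 303, ∠ = 90.00°
pole (s+5): 5 + j303 → |·| = √(5²+303²) = √91834 ≈ 303.04, ∠ = arctan(303/5) ≈ 89.05°
pole (s+15): 15 + j303 → |·| = √(15²+303²) = √92034 ≈ 303.37, ∠ = arctan(303/15) ≈ 87.17°
|G| = 200 · 94094 / 91933 ≈ 204.7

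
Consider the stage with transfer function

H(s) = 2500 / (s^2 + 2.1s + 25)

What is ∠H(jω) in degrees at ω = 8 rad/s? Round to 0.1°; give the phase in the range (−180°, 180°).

-156.7°

At s = jω = j8:
quadratic: (j8)² + 2.1·j8 + 25 = -39 + j16.8 → |·| ≈ 42.465, ∠ ≈ 156.70°
∠H = 0.00° − 156.70° = -156.70°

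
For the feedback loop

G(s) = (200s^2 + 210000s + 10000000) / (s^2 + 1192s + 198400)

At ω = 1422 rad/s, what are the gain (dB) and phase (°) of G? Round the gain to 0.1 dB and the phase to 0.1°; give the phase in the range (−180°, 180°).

46.0 dB, 5.8°

Substitute s = j1422:
Numerator: 200(j1422)^2 + 210000(j1422) + 10000000 = -394416800 + j298620000
Denominator: (j1422)^2 + 1192(j1422) + 198400 = -1823684 + j1695024
|N| = √(394416800² + 298620000²) ≈ 4.9471e+08, ∠N ≈ 142.87°
|D| = √(1823684² + 1695024²) ≈ 2.4898e+06, ∠D ≈ 137.09°
|G| = 4.9471e+08 / 2.4898e+06 ≈ 198.69
Gain = 20 log₁₀(198.69) ≈ 45.96 dB
∠G = 142.87° − 137.09° = 5.78°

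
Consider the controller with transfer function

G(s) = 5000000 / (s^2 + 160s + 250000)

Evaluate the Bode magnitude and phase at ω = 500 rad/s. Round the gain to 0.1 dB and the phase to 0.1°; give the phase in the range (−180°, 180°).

At s = jω = j500:
quadratic: (j500)² + 160·j500 + 250000 = 0 + j80000 → |·| ≈ 80000, ∠ ≈ 90.00°
|G| = 5000000 / 80000 ≈ 62.5
Gain = 20 log₁₀(62.5) ≈ 35.92 dB
∠G = 0.00° − 90.00° = -90.00°

35.9 dB, -90.0°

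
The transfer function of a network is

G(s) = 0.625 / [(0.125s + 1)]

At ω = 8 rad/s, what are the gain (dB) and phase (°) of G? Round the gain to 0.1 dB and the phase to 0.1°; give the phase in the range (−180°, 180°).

At ω = 8 rad/s:
pole (1 + j8·0.125) = 1 + j1 → |·| ≈ 1.4142, ∠ ≈ 45.00°
|G| = 0.625 · 1 / (1.4142) ≈ 0.44195
Gain = 20 log₁₀(0.44195) ≈ -7.09 dB
∠G = (0°) − (45.00°) = -45.00°

-7.1 dB, -45.0°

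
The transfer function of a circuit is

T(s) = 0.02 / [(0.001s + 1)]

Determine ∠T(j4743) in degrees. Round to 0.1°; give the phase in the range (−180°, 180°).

-78.1°

At ω = 4743 rad/s:
pole (1 + j4743·0.001) = 1 + j4.743 → |·| ≈ 4.8473, ∠ ≈ 78.09°
∠T = (0°) − (78.09°) = -78.09°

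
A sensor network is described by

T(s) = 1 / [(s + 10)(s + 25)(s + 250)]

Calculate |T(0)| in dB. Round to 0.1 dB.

-95.9 dB

T(0) = 1 / (10·25·250) = 1.6e-05
20 log₁₀(1.6e-05) ≈ -95.92 dB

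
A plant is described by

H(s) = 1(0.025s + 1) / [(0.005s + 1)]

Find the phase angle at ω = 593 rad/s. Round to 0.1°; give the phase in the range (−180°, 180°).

At ω = 593 rad/s:
zero (1 + j593·0.025) = 1 + j14.825 → |·| ≈ 14.859, ∠ ≈ 86.14°
pole (1 + j593·0.005) = 1 + j2.965 → |·| ≈ 3.1291, ∠ ≈ 71.36°
∠H = (86.14°) − (71.36°) = 14.78°

14.8°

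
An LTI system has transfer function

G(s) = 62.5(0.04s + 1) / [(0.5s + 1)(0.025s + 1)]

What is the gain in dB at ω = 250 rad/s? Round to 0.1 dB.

-2.0 dB

At ω = 250 rad/s:
zero (1 + j250·0.04) = 1 + j10 → |·| ≈ 10.05, ∠ ≈ 84.29°
pole (1 + j250·0.5) = 1 + j125 → |·| ≈ 125, ∠ ≈ 89.54°
pole (1 + j250·0.025) = 1 + j6.25 → |·| ≈ 6.3295, ∠ ≈ 80.91°
|G| = 62.5 · 10.05 / (125 · 6.3295) ≈ 0.7939
Gain = 20 log₁₀(0.7939) ≈ -2.00 dB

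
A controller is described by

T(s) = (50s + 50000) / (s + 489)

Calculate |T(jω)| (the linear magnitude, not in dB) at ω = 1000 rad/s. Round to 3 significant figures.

Substitute s = j1000:
Numerator: 50(j1000) + 50000 = 50000 + j50000
Denominator: (j1000) + 489 = 489 + j1000
|N| = √(50000² + 50000²) ≈ 70711, ∠N ≈ 45.00°
|D| = √(489² + 1000²) ≈ 1113.2, ∠D ≈ 63.94°
|T| = 70711 / 1113.2 ≈ 63.52

63.5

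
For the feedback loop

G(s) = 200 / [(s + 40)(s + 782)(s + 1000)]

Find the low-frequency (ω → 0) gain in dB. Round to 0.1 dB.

G(0) = 200 / (40·782·1000) ≈ 6.3939e-06
20 log₁₀(6.3939e-06) ≈ -103.88 dB

-103.9 dB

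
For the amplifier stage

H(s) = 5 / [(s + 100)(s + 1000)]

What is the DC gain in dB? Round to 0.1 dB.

H(0) = 5 / (100·1000) = 5e-05
20 log₁₀(5e-05) ≈ -86.02 dB

-86.0 dB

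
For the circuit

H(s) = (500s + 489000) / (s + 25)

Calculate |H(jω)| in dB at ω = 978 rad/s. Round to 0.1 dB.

57.0 dB

Substitute s = j978:
Numerator: 500(j978) + 489000 = 489000 + j489000
Denominator: (j978) + 25 = 25 + j978
|N| = √(489000² + 489000²) ≈ 6.9155e+05, ∠N ≈ 45.00°
|D| = √(25² + 978²) ≈ 978.32, ∠D ≈ 88.54°
|H| = 6.9155e+05 / 978.32 ≈ 706.88
Gain = 20 log₁₀(706.88) ≈ 56.99 dB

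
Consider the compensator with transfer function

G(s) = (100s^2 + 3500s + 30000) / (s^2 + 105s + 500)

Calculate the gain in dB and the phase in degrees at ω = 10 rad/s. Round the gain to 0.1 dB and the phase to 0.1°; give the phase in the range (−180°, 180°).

Substitute s = j10:
Numerator: 100(j10)^2 + 3500(j10) + 30000 = 20000 + j35000
Denominator: (j10)^2 + 105(j10) + 500 = 400 + j1050
|N| = √(20000² + 35000²) ≈ 40311, ∠N ≈ 60.26°
|D| = √(400² + 1050²) ≈ 1123.6, ∠D ≈ 69.15°
|G| = 40311 / 1123.6 ≈ 35.877
Gain = 20 log₁₀(35.877) ≈ 31.10 dB
∠G = 60.26° − 69.15° = -8.89°

31.1 dB, -8.9°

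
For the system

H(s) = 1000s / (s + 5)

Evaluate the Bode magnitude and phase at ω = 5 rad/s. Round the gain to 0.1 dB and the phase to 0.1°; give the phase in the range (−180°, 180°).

At s = jω = j5:
zero at origin: s = j5 → |·| = 5, ∠ = 90.00°
pole (s+5): 5 + j5 → |·| = √(5²+5²) = √50 ≈ 7.0711, ∠ = arctan(5/5) ≈ 45.00°
|H| = 1000 · 5 / 7.0711 ≈ 707.1
Gain = 20 log₁₀(707.1) ≈ 56.99 dB
∠H = 90.00° − 45.00° = 45.00°

57.0 dB, 45.0°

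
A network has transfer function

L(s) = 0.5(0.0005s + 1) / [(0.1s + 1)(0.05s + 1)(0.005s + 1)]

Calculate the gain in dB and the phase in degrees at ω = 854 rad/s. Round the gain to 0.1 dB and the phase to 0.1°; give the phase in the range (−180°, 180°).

-89.4 dB, 128.3°

At ω = 854 rad/s:
zero (1 + j854·0.0005) = 1 + j0.427 → |·| ≈ 1.0873, ∠ ≈ 23.12°
pole (1 + j854·0.1) = 1 + j85.4 → |·| ≈ 85.406, ∠ ≈ 89.33°
pole (1 + j854·0.05) = 1 + j42.7 → |·| ≈ 42.712, ∠ ≈ 88.66°
pole (1 + j854·0.005) = 1 + j4.27 → |·| ≈ 4.3855, ∠ ≈ 76.82°
|L| = 0.5 · 1.0873 / (85.406 · 42.712 · 4.3855) ≈ 3.3983e-05
Gain = 20 log₁₀(3.3983e-05) ≈ -89.37 dB
∠L = (23.12°) − (89.33° + 88.66° + 76.82°) = -231.69° ≡ 128.31° (principal value)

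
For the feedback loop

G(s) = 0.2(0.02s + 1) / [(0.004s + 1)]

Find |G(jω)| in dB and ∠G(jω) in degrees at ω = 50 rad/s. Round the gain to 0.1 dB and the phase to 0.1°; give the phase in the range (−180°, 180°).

At ω = 50 rad/s:
zero (1 + j50·0.02) = 1 + j1 → |·| ≈ 1.4142, ∠ ≈ 45.00°
pole (1 + j50·0.004) = 1 + j0.2 → |·| ≈ 1.0198, ∠ ≈ 11.31°
|G| = 0.2 · 1.4142 / (1.0198) ≈ 0.27735
Gain = 20 log₁₀(0.27735) ≈ -11.14 dB
∠G = (45.00°) − (11.31°) = 33.69°

-11.1 dB, 33.7°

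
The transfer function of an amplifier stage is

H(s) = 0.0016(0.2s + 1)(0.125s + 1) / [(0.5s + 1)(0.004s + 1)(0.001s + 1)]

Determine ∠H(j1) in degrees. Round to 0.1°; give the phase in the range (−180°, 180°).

-8.4°

At ω = 1 rad/s:
zero (1 + j1·0.2) = 1 + j0.2 → |·| ≈ 1.0198, ∠ ≈ 11.31°
zero (1 + j1·0.125) = 1 + j0.125 → |·| ≈ 1.0078, ∠ ≈ 7.13°
pole (1 + j1·0.5) = 1 + j0.5 → |·| ≈ 1.118, ∠ ≈ 26.57°
pole (1 + j1·0.004) = 1 + j0.004 → |·| ≈ 1, ∠ ≈ 0.23°
pole (1 + j1·0.001) = 1 + j0.001 → |·| ≈ 1, ∠ ≈ 0.06°
∠H = (11.31° + 7.13°) − (26.57° + 0.23° + 0.06°) = -8.42°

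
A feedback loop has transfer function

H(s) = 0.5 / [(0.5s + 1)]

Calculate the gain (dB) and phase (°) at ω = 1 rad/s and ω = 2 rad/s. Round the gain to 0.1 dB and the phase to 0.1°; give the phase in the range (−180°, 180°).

ω = 1: -7.0 dB, -26.6°; ω = 2: -9.0 dB, -45.0°

At ω = 1 rad/s:
pole (1 + j1·0.5) = 1 + j0.5 → |·| ≈ 1.118, ∠ ≈ 26.57°
|H| = 0.5 · 1 / (1.118) ≈ 0.44723
Gain = 20 log₁₀(0.44723) ≈ -6.99 dB
∠H = (0°) − (26.57°) = -26.57°

At ω = 2 rad/s:
pole (1 + j2·0.5) = 1 + j1 → |·| ≈ 1.4142, ∠ ≈ 45.00°
|H| = 0.5 · 1 / (1.4142) ≈ 0.35356
Gain = 20 log₁₀(0.35356) ≈ -9.03 dB
∠H = (0°) − (45.00°) = -45.00°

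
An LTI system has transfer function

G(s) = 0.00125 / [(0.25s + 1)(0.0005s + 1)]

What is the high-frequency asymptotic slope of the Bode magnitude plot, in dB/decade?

-40 dB/decade

Each pole contributes −20 dB/decade at high frequency; each zero contributes +20 dB/decade.
Net: 0 zero(s) − 2 pole(s) → -40 dB/decade.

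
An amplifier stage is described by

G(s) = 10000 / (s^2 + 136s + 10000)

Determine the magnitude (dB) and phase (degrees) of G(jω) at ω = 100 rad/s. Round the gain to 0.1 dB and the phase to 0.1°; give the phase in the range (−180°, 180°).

-2.7 dB, -90.0°

At s = jω = j100:
quadratic: (j100)² + 136·j100 + 10000 = 0 + j13600 → |·| ≈ 13600, ∠ ≈ 90.00°
|G| = 10000 / 13600 ≈ 0.73529
Gain = 20 log₁₀(0.73529) ≈ -2.67 dB
∠G = 0.00° − 90.00° = -90.00°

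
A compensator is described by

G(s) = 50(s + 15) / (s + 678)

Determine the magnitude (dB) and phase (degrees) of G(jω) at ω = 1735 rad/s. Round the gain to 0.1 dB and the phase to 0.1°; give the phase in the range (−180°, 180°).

33.4 dB, 20.8°

At s = jω = j1735:
zero (s+15): 15 + j1735 → |·| = √(15²+1735²) = √3010450 ≈ 1735.1, ∠ = arctan(1735/15) ≈ 89.50°
pole (s+678): 678 + j1735 → |·| = √(678²+1735²) = √3469909 ≈ 1862.8, ∠ = arctan(1735/678) ≈ 68.66°
|G| = 50 · 1735.1 / 1862.8 ≈ 46.572
Gain = 20 log₁₀(46.572) ≈ 33.36 dB
∠G = 89.50° − 68.66° = 20.84°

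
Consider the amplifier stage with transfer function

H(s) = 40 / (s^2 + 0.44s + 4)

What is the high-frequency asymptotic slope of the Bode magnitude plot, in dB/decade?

Each pole contributes −20 dB/decade at high frequency; each zero contributes +20 dB/decade.
Net: 0 zero(s) − 2 pole(s) → -40 dB/decade.

-40 dB/decade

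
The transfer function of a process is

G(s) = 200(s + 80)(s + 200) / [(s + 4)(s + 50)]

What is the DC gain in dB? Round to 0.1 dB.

G(0) = 200·80·200 / (4·50) = 16000
20 log₁₀(16000) ≈ 84.08 dB

84.1 dB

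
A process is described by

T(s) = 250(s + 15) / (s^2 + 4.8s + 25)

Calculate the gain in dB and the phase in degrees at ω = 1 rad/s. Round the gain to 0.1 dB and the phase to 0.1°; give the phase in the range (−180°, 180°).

43.7 dB, -7.5°

At s = jω = j1:
zero (s+15): 15 + j1 → |·| = √(15²+1²) = √226 ≈ 15.033, ∠ = arctan(1/15) ≈ 3.81°
quadratic: (j1)² + 4.8·j1 + 25 = 24 + j4.8 → |·| ≈ 24.475, ∠ ≈ 11.31°
|T| = 250 · 15.033 / 24.475 ≈ 153.55
Gain = 20 log₁₀(153.55) ≈ 43.72 dB
∠T = 3.81° − 11.31° = -7.50°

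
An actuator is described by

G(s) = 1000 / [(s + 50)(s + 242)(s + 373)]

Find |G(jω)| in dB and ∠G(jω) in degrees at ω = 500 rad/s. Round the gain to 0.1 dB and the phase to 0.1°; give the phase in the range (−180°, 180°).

-104.8 dB, 158.3°

At s = jω = j500:
pole (s+50): 50 + j500 → |·| = √(50²+500²) = √252500 ≈ 502.49, ∠ = arctan(500/50) ≈ 84.29°
pole (s+242): 242 + j500 → |·| = √(242²+500²) = √308564 ≈ 555.49, ∠ = arctan(500/242) ≈ 64.17°
pole (s+373): 373 + j500 → |·| = √(373²+500²) = √389129 ≈ 623.8, ∠ = arctan(500/373) ≈ 53.28°
|G| = 1000 / 1.7412e+08 ≈ 5.7432e-06
Gain = 20 log₁₀(5.7432e-06) ≈ -104.82 dB
∠G = 0.00° − 201.74° = -201.74° ≡ 158.26° (principal value)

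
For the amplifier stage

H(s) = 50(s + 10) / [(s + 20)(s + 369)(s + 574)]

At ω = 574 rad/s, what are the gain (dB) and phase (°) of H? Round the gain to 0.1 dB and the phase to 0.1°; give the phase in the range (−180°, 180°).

-80.9 dB, -101.3°

At s = jω = j574:
zero (s+10): 10 + j574 → |·| = √(10²+574²) = √329576 ≈ 574.09, ∠ = arctan(574/10) ≈ 89.00°
pole (s+20): 20 + j574 → |·| = √(20²+574²) = √329876 ≈ 574.35, ∠ = arctan(574/20) ≈ 88.00°
pole (s+369): 369 + j574 → |·| = √(369²+574²) = √465637 ≈ 682.38, ∠ = arctan(574/369) ≈ 57.26°
pole (s+574): 574 + j574 → |·| = √(574²+574²) = √658952 ≈ 811.76, ∠ = arctan(574/574) ≈ 45.00°
|H| = 50 · 574.09 / 3.1815e+08 ≈ 9.0223e-05
Gain = 20 log₁₀(9.0223e-05) ≈ -80.89 dB
∠H = 89.00° − 190.26° = -101.26°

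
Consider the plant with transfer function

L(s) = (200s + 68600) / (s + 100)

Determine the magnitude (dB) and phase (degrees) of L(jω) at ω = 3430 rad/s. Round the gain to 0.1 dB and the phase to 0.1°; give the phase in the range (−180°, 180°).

46.1 dB, -4.0°

Substitute s = j3430:
Numerator: 200(j3430) + 68600 = 68600 + j686000
Denominator: (j3430) + 100 = 100 + j3430
|N| = √(68600² + 686000²) ≈ 6.8942e+05, ∠N ≈ 84.29°
|D| = √(100² + 3430²) ≈ 3431.5, ∠D ≈ 88.33°
|L| = 6.8942e+05 / 3431.5 ≈ 200.91
Gain = 20 log₁₀(200.91) ≈ 46.06 dB
∠L = 84.29° − 88.33° = -4.04°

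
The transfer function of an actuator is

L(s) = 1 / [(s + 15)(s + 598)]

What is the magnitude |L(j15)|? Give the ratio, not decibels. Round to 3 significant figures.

7.88e-05

At s = jω = j15:
pole (s+15): 15 + j15 → |·| = √(15²+15²) = √450 ≈ 21.213, ∠ = arctan(15/15) ≈ 45.00°
pole (s+598): 598 + j15 → |·| = √(598²+15²) = √357829 ≈ 598.19, ∠ = arctan(15/598) ≈ 1.44°
|L| = 1 / 12689 ≈ 7.8808e-05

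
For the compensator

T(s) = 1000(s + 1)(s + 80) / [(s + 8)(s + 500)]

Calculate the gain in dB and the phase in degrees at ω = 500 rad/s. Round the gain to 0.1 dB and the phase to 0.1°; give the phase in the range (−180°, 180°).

57.1 dB, 36.7°

At s = jω = j500:
zero (s+1): 1 + j500 → |·| = √(1²+500²) = √250001 ≈ 500, ∠ = arctan(500/1) ≈ 89.89°
zero (s+80): 80 + j500 → |·| = √(80²+500²) = √256400 ≈ 506.36, ∠ = arctan(500/80) ≈ 80.91°
pole (s+8): 8 + j500 → |·| = √(8²+500²) = √250064 ≈ 500.06, ∠ = arctan(500/8) ≈ 89.08°
pole (s+500): 500 + j500 → |·| = √(500²+500²) = √500000 ≈ 707.11, ∠ = arctan(500/500) ≈ 45.00°
|T| = 1000 · 2.5318e+05 / 3.536e+05 ≈ 716.01
Gain = 20 log₁₀(716.01) ≈ 57.10 dB
∠T = 170.80° − 134.08° = 36.72°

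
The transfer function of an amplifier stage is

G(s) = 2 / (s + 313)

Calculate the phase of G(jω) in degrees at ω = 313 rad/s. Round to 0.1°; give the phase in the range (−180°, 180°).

-45.0°

Substitute s = j313:
Numerator: 2 = 2 + j0
Denominator: (j313) + 313 = 313 + j313
|N| = √(2² + 0²) ≈ 2, ∠N ≈ 0.00°
|D| = √(313² + 313²) ≈ 442.65, ∠D ≈ 45.00°
∠G = 0.00° − 45.00° = -45.00°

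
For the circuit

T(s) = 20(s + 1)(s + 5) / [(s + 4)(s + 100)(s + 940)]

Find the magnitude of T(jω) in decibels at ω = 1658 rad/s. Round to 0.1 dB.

At s = jω = j1658:
zero (s+1): 1 + j1658 → |·| = √(1²+1658²) = √2748965 ≈ 1658, ∠ = arctan(1658/1) ≈ 89.97°
zero (s+5): 5 + j1658 → |·| = √(5²+1658²) = √2748989 ≈ 1658, ∠ = arctan(1658/5) ≈ 89.83°
pole (s+4): 4 + j1658 → |·| = √(4²+1658²) = √2748980 ≈ 1658, ∠ = arctan(1658/4) ≈ 89.86°
pole (s+100): 100 + j1658 → |·| = √(100²+1658²) = √2758964 ≈ 1661, ∠ = arctan(1658/100) ≈ 86.55°
pole (s+940): 940 + j1658 → |·| = √(940²+1658²) = √3632564 ≈ 1905.9, ∠ = arctan(1658/940) ≈ 60.45°
|T| = 20 · 2.749e+06 / 5.2487e+09 ≈ 0.010475
Gain = 20 log₁₀(0.010475) ≈ -39.60 dB

-39.6 dB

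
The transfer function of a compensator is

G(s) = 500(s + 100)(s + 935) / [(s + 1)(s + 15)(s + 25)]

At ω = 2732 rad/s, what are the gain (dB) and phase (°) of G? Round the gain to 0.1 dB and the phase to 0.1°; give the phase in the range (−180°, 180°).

At s = jω = j2732:
zero (s+100): 100 + j2732 → |·| = √(100²+2732²) = √7473824 ≈ 2733.8, ∠ = arctan(2732/100) ≈ 87.90°
zero (s+935): 935 + j2732 → |·| = √(935²+2732²) = √8338049 ≈ 2887.6, ∠ = arctan(2732/935) ≈ 71.11°
pole (s+1): 1 + j2732 → |·| = √(1²+2732²) = √7463825 ≈ 2732, ∠ = arctan(2732/1) ≈ 89.98°
pole (s+15): 15 + j2732 → |·| = √(15²+2732²) = √7464049 ≈ 2732, ∠ = arctan(2732/15) ≈ 89.69°
pole (s+25): 25 + j2732 → |·| = √(25²+2732²) = √7464449 ≈ 2732.1, ∠ = arctan(2732/25) ≈ 89.48°
|G| = 500 · 7.8941e+06 / 2.0392e+10 ≈ 0.19356
Gain = 20 log₁₀(0.19356) ≈ -14.26 dB
∠G = 159.01° − 269.15° = -110.14°

-14.3 dB, -110.1°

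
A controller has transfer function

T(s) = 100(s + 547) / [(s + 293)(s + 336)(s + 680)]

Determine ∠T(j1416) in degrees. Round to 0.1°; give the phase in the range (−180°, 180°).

-150.4°

At s = jω = j1416:
zero (s+547): 547 + j1416 → |·| = √(547²+1416²) = √2304265 ≈ 1518, ∠ = arctan(1416/547) ≈ 68.88°
pole (s+293): 293 + j1416 → |·| = √(293²+1416²) = √2090905 ≈ 1446, ∠ = arctan(1416/293) ≈ 78.31°
pole (s+336): 336 + j1416 → |·| = √(336²+1416²) = √2117952 ≈ 1455.3, ∠ = arctan(1416/336) ≈ 76.65°
pole (s+680): 680 + j1416 → |·| = √(680²+1416²) = √2467456 ≈ 1570.8, ∠ = arctan(1416/680) ≈ 64.35°
∠T = 68.88° − 219.31° = -150.43°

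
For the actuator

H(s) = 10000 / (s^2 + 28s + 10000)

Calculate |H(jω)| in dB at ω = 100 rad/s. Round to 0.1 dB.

At s = jω = j100:
quadratic: (j100)² + 28·j100 + 10000 = 0 + j2800 → |·| ≈ 2800, ∠ ≈ 90.00°
|H| = 10000 / 2800 ≈ 3.5714
Gain = 20 log₁₀(3.5714) ≈ 11.06 dB

11.1 dB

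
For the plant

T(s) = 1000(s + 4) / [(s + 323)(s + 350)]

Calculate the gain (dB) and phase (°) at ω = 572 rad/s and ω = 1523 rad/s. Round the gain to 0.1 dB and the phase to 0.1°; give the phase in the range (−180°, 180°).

ω = 572: 2.3 dB, -29.5°; ω = 1523: -4.1 dB, -65.2°

At s = jω = j572:
zero (s+4): 4 + j572 → |·| = √(4²+572²) = √327200 ≈ 572.01, ∠ = arctan(572/4) ≈ 89.60°
pole (s+323): 323 + j572 → |·| = √(323²+572²) = √431513 ≈ 656.9, ∠ = arctan(572/323) ≈ 60.55°
pole (s+350): 350 + j572 → |·| = √(350²+572²) = √449684 ≈ 670.58, ∠ = arctan(572/350) ≈ 58.54°
|T| = 1000 · 572.01 / 4.405e+05 ≈ 1.2985
Gain = 20 log₁₀(1.2985) ≈ 2.27 dB
∠T = 89.60° − 119.09° = -29.49°

At s = jω = j1523:
zero (s+4): 4 + j1523 → |·| = √(4²+1523²) = √2319545 ≈ 1523, ∠ = arctan(1523/4) ≈ 89.85°
pole (s+323): 323 + j1523 → |·| = √(323²+1523²) = √2423858 ≈ 1556.9, ∠ = arctan(1523/323) ≈ 78.03°
pole (s+350): 350 + j1523 → |·| = √(350²+1523²) = √2442029 ≈ 1562.7, ∠ = arctan(1523/350) ≈ 77.06°
|T| = 1000 · 1523 / 2.433e+06 ≈ 0.62598
Gain = 20 log₁₀(0.62598) ≈ -4.07 dB
∠T = 89.85° − 155.09° = -65.24°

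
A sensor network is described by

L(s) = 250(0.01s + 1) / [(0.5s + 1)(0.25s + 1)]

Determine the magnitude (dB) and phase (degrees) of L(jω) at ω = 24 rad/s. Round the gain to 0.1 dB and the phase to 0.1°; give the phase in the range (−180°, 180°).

10.9 dB, -152.3°

At ω = 24 rad/s:
zero (1 + j24·0.01) = 1 + j0.24 → |·| ≈ 1.0284, ∠ ≈ 13.50°
pole (1 + j24·0.5) = 1 + j12 → |·| ≈ 12.042, ∠ ≈ 85.24°
pole (1 + j24·0.25) = 1 + j6 → |·| ≈ 6.0828, ∠ ≈ 80.54°
|L| = 250 · 1.0284 / (12.042 · 6.0828) ≈ 3.5099
Gain = 20 log₁₀(3.5099) ≈ 10.91 dB
∠L = (13.50°) − (85.24° + 80.54°) = -152.28°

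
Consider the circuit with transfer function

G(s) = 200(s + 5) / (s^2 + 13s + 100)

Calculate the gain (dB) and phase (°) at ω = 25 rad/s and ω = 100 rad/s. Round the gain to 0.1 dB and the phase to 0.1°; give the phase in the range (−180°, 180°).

ω = 25: 18.3 dB, -69.6°; ω = 100: 6.0 dB, -85.4°

At s = jω = j25:
zero (s+5): 5 + j25 → |·| = √(5²+25²) = √650 ≈ 25.495, ∠ = arctan(25/5) ≈ 78.69°
quadratic: (j25)² + 13·j25 + 100 = -525 + j325 → |·| ≈ 617.45, ∠ ≈ 148.24°
|G| = 200 · 25.495 / 617.45 ≈ 8.2582
Gain = 20 log₁₀(8.2582) ≈ 18.34 dB
∠G = 78.69° − 148.24° = -69.55°

At s = jω = j100:
zero (s+5): 5 + j100 → |·| = √(5²+100²) = √10025 ≈ 100.12, ∠ = arctan(100/5) ≈ 87.14°
quadratic: (j100)² + 13·j100 + 100 = -9900 + j1300 → |·| ≈ 9985, ∠ ≈ 172.52°
|G| = 200 · 100.12 / 9985 ≈ 2.0054
Gain = 20 log₁₀(2.0054) ≈ 6.04 dB
∠G = 87.14° − 172.52° = -85.38°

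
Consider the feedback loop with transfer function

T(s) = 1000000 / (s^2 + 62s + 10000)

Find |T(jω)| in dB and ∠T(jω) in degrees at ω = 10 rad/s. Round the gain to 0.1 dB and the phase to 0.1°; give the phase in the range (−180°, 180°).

At s = jω = j10:
quadratic: (j10)² + 62·j10 + 10000 = 9900 + j620 → |·| ≈ 9919.4, ∠ ≈ 3.58°
|T| = 1000000 / 9919.4 ≈ 100.81
Gain = 20 log₁₀(100.81) ≈ 40.07 dB
∠T = 0.00° − 3.58° = -3.58°

40.1 dB, -3.6°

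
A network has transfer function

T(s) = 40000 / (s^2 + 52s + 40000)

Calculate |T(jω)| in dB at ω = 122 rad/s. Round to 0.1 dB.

3.8 dB

At s = jω = j122:
quadratic: (j122)² + 52·j122 + 40000 = 25116 + j6344 → |·| ≈ 25905, ∠ ≈ 14.18°
|T| = 40000 / 25905 ≈ 1.5441
Gain = 20 log₁₀(1.5441) ≈ 3.77 dB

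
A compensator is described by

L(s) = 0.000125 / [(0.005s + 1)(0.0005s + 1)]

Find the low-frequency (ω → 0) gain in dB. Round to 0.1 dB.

-78.1 dB

L(0) = 0.000125 · 1 / 1 = 0.000125
20 log₁₀(0.000125) ≈ -78.06 dB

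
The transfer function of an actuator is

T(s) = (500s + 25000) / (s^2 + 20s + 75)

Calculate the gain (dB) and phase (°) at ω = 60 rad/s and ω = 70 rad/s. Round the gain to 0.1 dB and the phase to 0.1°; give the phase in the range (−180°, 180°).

Substitute s = j60:
Numerator: 500(j60) + 25000 = 25000 + j30000
Denominator: (j60)^2 + 20(j60) + 75 = -3525 + j1200
|N| = √(25000² + 30000²) ≈ 39051, ∠N ≈ 50.19°
|D| = √(3525² + 1200²) ≈ 3723.7, ∠D ≈ 161.20°
|T| = 39051 / 3723.7 ≈ 10.487
Gain = 20 log₁₀(10.487) ≈ 20.41 dB
∠T = 50.19° − 161.20° = -111.01°

Substitute s = j70:
Numerator: 500(j70) + 25000 = 25000 + j35000
Denominator: (j70)^2 + 20(j70) + 75 = -4825 + j1400
|N| = √(25000² + 35000²) ≈ 43012, ∠N ≈ 54.46°
|D| = √(4825² + 1400²) ≈ 5024, ∠D ≈ 163.82°
|T| = 43012 / 5024 ≈ 8.5613
Gain = 20 log₁₀(8.5613) ≈ 18.65 dB
∠T = 54.46° − 163.82° = -109.36°

ω = 60: 20.4 dB, -111.0°; ω = 70: 18.7 dB, -109.4°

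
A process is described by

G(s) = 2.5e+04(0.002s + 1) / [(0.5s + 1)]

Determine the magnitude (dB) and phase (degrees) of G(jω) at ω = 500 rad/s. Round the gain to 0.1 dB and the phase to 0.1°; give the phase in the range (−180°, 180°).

43.0 dB, -44.8°

At ω = 500 rad/s:
zero (1 + j500·0.002) = 1 + j1 → |·| ≈ 1.4142, ∠ ≈ 45.00°
pole (1 + j500·0.5) = 1 + j250 → |·| ≈ 250, ∠ ≈ 89.77°
|G| = 2.5e+04 · 1.4142 / (250) ≈ 141.42
Gain = 20 log₁₀(141.42) ≈ 43.01 dB
∠G = (45.00°) − (89.77°) = -44.77°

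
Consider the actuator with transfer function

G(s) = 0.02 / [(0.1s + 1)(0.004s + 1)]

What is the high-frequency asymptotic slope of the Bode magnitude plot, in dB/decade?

-40 dB/decade

Each pole contributes −20 dB/decade at high frequency; each zero contributes +20 dB/decade.
Net: 0 zero(s) − 2 pole(s) → -40 dB/decade.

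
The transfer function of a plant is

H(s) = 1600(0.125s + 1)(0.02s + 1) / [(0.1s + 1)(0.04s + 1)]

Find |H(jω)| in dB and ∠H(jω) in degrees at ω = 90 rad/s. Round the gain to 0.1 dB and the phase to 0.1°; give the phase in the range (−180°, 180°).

60.8 dB, -12.3°

At ω = 90 rad/s:
zero (1 + j90·0.125) = 1 + j11.25 → |·| ≈ 11.294, ∠ ≈ 84.92°
zero (1 + j90·0.02) = 1 + j1.8 → |·| ≈ 2.0591, ∠ ≈ 60.95°
pole (1 + j90·0.1) = 1 + j9 → |·| ≈ 9.0554, ∠ ≈ 83.66°
pole (1 + j90·0.04) = 1 + j3.6 → |·| ≈ 3.7363, ∠ ≈ 74.48°
|H| = 1600 · 11.294 · 2.0591 / (9.0554 · 3.7363) ≈ 1099.8
Gain = 20 log₁₀(1099.8) ≈ 60.83 dB
∠H = (84.92° + 60.95°) − (83.66° + 74.48°) = -12.27°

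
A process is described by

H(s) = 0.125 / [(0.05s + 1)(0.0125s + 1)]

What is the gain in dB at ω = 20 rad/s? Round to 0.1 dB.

-21.3 dB

At ω = 20 rad/s:
pole (1 + j20·0.05) = 1 + j1 → |·| ≈ 1.4142, ∠ ≈ 45.00°
pole (1 + j20·0.0125) = 1 + j0.25 → |·| ≈ 1.0308, ∠ ≈ 14.04°
|H| = 0.125 · 1 / (1.4142 · 1.0308) ≈ 0.085748
Gain = 20 log₁₀(0.085748) ≈ -21.34 dB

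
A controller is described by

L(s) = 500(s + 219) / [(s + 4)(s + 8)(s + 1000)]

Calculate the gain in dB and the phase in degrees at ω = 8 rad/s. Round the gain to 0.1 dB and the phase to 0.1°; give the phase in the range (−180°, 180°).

0.7 dB, -106.8°

At s = jω = j8:
zero (s+219): 219 + j8 → |·| = √(219²+8²) = √48025 ≈ 219.15, ∠ = arctan(8/219) ≈ 2.09°
pole (s+4): 4 + j8 → |·| = √(4²+8²) = √80 ≈ 8.9443, ∠ = arctan(8/4) ≈ 63.43°
pole (s+8): 8 + j8 → |·| = √(8²+8²) = √128 ≈ 11.314, ∠ = arctan(8/8) ≈ 45.00°
pole (s+1000): 1000 + j8 → |·| = √(1000²+8²) = √1000064 ≈ 1000, ∠ = arctan(8/1000) ≈ 0.46°
|L| = 500 · 219.15 / 1.012e+05 ≈ 1.0828
Gain = 20 log₁₀(1.0828) ≈ 0.69 dB
∠L = 2.09° − 108.89° = -106.80°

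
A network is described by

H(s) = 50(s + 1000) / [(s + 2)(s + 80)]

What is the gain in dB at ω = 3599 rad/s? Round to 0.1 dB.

-36.8 dB

At s = jω = j3599:
zero (s+1000): 1000 + j3599 → |·| = √(1000²+3599²) = √13952801 ≈ 3735.3, ∠ = arctan(3599/1000) ≈ 74.47°
pole (s+2): 2 + j3599 → |·| = √(2²+3599²) = √12952805 ≈ 3599, ∠ = arctan(3599/2) ≈ 89.97°
pole (s+80): 80 + j3599 → |·| = √(80²+3599²) = √12959201 ≈ 3599.9, ∠ = arctan(3599/80) ≈ 88.73°
|H| = 50 · 3735.3 / 1.2956e+07 ≈ 0.014415
Gain = 20 log₁₀(0.014415) ≈ -36.82 dB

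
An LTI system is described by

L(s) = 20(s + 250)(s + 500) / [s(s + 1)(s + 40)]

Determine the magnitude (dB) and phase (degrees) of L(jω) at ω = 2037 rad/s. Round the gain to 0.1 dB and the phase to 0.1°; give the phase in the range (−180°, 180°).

At s = jω = j2037:
zero (s+250): 250 + j2037 → |·| = √(250²+2037²) = √4211869 ≈ 2052.3, ∠ = arctan(2037/250) ≈ 83.00°
zero (s+500): 500 + j2037 → |·| = √(500²+2037²) = √4399369 ≈ 2097.5, ∠ = arctan(2037/500) ≈ 76.21°
pole (s+1): 1 + j2037 → |·| = √(1²+2037²) = √4149370 ≈ 2037, ∠ = arctan(2037/1) ≈ 89.97°
pole (s+40): 40 + j2037 → |·| = √(40²+2037²) = √4150969 ≈ 2037.4, ∠ = arctan(2037/40) ≈ 88.88°
pole at origin: |s| = 2037, ∠ = 90.00° (in denominator)
|L| = 20 · 4.3047e+06 / 8.4539e+09 ≈ 0.010184
Gain = 20 log₁₀(0.010184) ≈ -39.84 dB
∠L = 159.21° − 268.85° = -109.64°

-39.8 dB, -109.6°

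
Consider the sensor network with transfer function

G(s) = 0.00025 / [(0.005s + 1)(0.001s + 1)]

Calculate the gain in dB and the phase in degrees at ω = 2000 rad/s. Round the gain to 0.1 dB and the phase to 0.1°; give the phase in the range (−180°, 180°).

-99.1 dB, -147.7°

At ω = 2000 rad/s:
pole (1 + j2000·0.005) = 1 + j10 → |·| ≈ 10.05, ∠ ≈ 84.29°
pole (1 + j2000·0.001) = 1 + j2 → |·| ≈ 2.2361, ∠ ≈ 63.43°
|G| = 0.00025 · 1 / (10.05 · 2.2361) ≈ 1.1125e-05
Gain = 20 log₁₀(1.1125e-05) ≈ -99.07 dB
∠G = (0°) − (84.29° + 63.43°) = -147.72°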